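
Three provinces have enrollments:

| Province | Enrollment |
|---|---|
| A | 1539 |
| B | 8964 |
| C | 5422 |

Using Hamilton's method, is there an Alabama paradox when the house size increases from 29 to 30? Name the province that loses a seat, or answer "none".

At 29 seats: A 3, B 16, C 10.
At 30 seats: A 3, B 17, C 10.
No province's allocation decreased.

none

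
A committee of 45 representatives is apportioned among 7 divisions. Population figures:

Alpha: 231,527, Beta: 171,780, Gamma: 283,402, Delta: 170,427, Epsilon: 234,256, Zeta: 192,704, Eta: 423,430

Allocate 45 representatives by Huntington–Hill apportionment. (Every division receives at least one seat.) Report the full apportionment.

Alpha 6, Beta 5, Gamma 7, Delta 5, Epsilon 6, Zeta 5, Eta 11

With divisor 37990: modified quotas Alpha 6.094, Beta 4.522, Gamma 7.460, Delta 4.486, Epsilon 6.166, Zeta 5.072, Eta 11.146.
Geometric-mean thresholds: Alpha √(6·7)=6.481, Beta √(4·5)=4.472, Gamma √(7·8)=7.483, Delta √(4·5)=4.472, Epsilon √(6·7)=6.481, Zeta √(5·6)=5.477, Eta √(11·12)=11.489.
Each quota rounded against its threshold gives Alpha 6, Beta 5, Gamma 7, Delta 5, Epsilon 6, Zeta 5, Eta 11 (total 45).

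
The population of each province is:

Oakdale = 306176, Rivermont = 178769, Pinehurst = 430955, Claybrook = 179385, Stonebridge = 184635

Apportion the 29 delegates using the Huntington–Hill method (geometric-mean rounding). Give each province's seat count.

Oakdale 7, Rivermont 4, Pinehurst 10, Claybrook 4, Stonebridge 4

With divisor 43356: modified quotas Oakdale 7.062, Rivermont 4.123, Pinehurst 9.940, Claybrook 4.137, Stonebridge 4.259.
Geometric-mean thresholds: Oakdale √(7·8)=7.483, Rivermont √(4·5)=4.472, Pinehurst √(9·10)=9.487, Claybrook √(4·5)=4.472, Stonebridge √(4·5)=4.472.
Each quota rounded against its threshold gives Oakdale 7, Rivermont 4, Pinehurst 10, Claybrook 4, Stonebridge 4 (total 29).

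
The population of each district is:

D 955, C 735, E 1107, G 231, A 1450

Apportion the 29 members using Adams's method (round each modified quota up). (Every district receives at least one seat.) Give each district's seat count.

Standard divisor 4478/29 ≈ 154.414; standard quotas: D 6.185, C 4.760, E 7.169, G 1.496, A 9.390.
Rounding up gives 7, 5, 8, 2, 10 = 32 seats, so the divisor must be adjusted.
With modified divisor 170: modified quotas D 5.618, C 4.324, E 6.512, G 1.359, A 8.529.
Rounding up: D 6, C 5, E 7, G 2, A 9 (total 29).

D 6; C 5; E 7; G 2; A 9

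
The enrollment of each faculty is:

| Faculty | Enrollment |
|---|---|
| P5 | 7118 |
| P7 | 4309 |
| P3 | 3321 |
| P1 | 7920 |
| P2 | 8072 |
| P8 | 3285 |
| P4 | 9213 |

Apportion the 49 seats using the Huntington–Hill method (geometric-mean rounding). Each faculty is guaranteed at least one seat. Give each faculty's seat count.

P5 8, P7 5, P3 4, P1 9, P2 9, P8 4, P4 10

With divisor 906: modified quotas P5 7.857, P7 4.756, P3 3.666, P1 8.742, P2 8.909, P8 3.626, P4 10.169.
Geometric-mean thresholds: P5 √(7·8)=7.483, P7 √(4·5)=4.472, P3 √(3·4)=3.464, P1 √(8·9)=8.485, P2 √(8·9)=8.485, P8 √(3·4)=3.464, P4 √(10·11)=10.488.
Each quota rounded against its threshold gives P5 8, P7 5, P3 4, P1 9, P2 9, P8 4, P4 10 (total 49).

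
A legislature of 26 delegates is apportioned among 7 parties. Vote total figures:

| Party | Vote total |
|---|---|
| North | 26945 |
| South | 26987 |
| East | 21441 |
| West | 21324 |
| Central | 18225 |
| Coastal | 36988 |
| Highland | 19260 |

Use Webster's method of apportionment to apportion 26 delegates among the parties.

Standard divisor 171170/26 ≈ 6583.462; standard quotas: North 4.093, South 4.099, East 3.257, West 3.239, Central 2.768, Coastal 5.618, Highland 2.926.
Rounding to the nearest integer gives North 4, South 4, East 3, West 3, Central 3, Coastal 6, Highland 3 — total 26, matching the house size, so no adjustment is needed.

North 4, South 4, East 3, West 3, Central 3, Coastal 6, Highland 3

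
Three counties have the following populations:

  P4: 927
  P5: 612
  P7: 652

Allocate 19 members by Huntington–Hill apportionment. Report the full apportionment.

P4: 8; P5: 5; P7: 6

With divisor 115: modified quotas P4 8.061, P5 5.322, P7 5.670.
Geometric-mean thresholds: P4 √(8·9)=8.485, P5 √(5·6)=5.477, P7 √(5·6)=5.477.
Each quota rounded against its threshold gives P4 8, P5 5, P7 6 (total 19).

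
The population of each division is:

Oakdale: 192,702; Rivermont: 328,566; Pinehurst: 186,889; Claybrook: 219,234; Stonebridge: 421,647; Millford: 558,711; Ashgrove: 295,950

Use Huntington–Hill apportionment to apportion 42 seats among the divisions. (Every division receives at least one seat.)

With divisor 53611: modified quotas Oakdale 3.594, Rivermont 6.129, Pinehurst 3.486, Claybrook 4.089, Stonebridge 7.865, Millford 10.422, Ashgrove 5.520.
Geometric-mean thresholds: Oakdale √(3·4)=3.464, Rivermont √(6·7)=6.481, Pinehurst √(3·4)=3.464, Claybrook √(4·5)=4.472, Stonebridge √(7·8)=7.483, Millford √(10·11)=10.488, Ashgrove √(5·6)=5.477.
Each quota rounded against its threshold gives Oakdale 4, Rivermont 6, Pinehurst 4, Claybrook 4, Stonebridge 8, Millford 10, Ashgrove 6 (total 42).

Oakdale: 4, Rivermont: 6, Pinehurst: 4, Claybrook: 4, Stonebridge: 8, Millford: 10, Ashgrove: 6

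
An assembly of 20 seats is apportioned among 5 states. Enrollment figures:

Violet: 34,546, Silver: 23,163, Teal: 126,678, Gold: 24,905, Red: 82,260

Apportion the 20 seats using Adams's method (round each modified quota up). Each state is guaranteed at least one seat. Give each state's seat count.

Violet: 3, Silver: 2, Teal: 8, Gold: 2, Red: 5

Standard divisor 291552/20 ≈ 14577.6; standard quotas: Violet 2.370, Silver 1.589, Teal 8.690, Gold 1.708, Red 5.643.
Rounding up gives 3, 2, 9, 2, 6 = 22 seats, so the divisor must be adjusted.
With modified divisor 16900: modified quotas Violet 2.044, Silver 1.371, Teal 7.496, Gold 1.474, Red 4.867.
Rounding up: Violet 3, Silver 2, Teal 8, Gold 2, Red 5 (total 20).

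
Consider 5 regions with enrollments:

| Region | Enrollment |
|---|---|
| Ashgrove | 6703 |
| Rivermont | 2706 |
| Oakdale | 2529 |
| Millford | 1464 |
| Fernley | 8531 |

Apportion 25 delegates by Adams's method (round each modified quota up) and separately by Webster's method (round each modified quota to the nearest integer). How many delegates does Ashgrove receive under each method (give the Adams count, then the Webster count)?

Adams: Ashgrove 8, Rivermont 3, Oakdale 3, Millford 2, Fernley 9.
Webster: Ashgrove 7, Rivermont 3, Oakdale 3, Millford 2, Fernley 10.
Ashgrove gets 8 under Adams and 7 under Webster.

8 and 7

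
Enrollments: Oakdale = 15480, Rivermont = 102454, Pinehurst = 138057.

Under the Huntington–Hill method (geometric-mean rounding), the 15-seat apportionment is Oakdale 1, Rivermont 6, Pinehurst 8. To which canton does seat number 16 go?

Priority for the next seat is population ÷ (√(s·(s+1))).
Priorities: Oakdale 10946.013, Rivermont 15808.995, Pinehurst 16270.173.
Highest priority: Pinehurst.

Pinehurst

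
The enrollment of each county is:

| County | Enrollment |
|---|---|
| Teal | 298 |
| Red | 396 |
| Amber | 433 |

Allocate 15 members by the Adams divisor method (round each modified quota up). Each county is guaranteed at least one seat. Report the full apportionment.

Standard divisor 1127/15 ≈ 75.133; standard quotas: Teal 3.966, Red 5.271, Amber 5.763.
Rounding up gives 4, 6, 6 = 16 seats, so the divisor must be adjusted.
With modified divisor 80: modified quotas Teal 3.725, Red 4.950, Amber 5.412.
Rounding up: Teal 4, Red 5, Amber 6 (total 15).

Teal 4; Red 5; Amber 6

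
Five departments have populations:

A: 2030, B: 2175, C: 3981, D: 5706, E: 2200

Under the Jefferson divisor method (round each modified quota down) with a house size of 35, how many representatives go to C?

Standard divisor 16092/35 ≈ 459.771; standard quotas: A 4.415, B 4.731, C 8.659, D 12.411, E 4.785.
Rounding down gives 4, 4, 8, 12, 4 = 32 seats, so the divisor must be adjusted.
With modified divisor 437: modified quotas A 4.645, B 4.977, C 9.110, D 13.057, E 5.034.
Rounding down: A 4, B 4, C 9, D 13, E 5 (total 35).
C receives 9.

9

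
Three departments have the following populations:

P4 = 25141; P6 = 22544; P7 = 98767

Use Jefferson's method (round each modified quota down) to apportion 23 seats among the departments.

Standard divisor 146452/23 ≈ 6367.478; standard quotas: P4 3.948, P6 3.540, P7 15.511.
Rounding down gives 3, 3, 15 = 21 seats, so the divisor must be adjusted.
With modified divisor 6000: modified quotas P4 4.190, P6 3.757, P7 16.461.
Rounding down: P4 4, P6 3, P7 16 (total 23).

P4: 4, P6: 3, P7: 16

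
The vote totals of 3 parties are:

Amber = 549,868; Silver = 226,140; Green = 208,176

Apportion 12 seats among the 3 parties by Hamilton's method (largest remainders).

Total 984184; standard divisor 984184/12 ≈ 82015.333.
Standard quotas: Amber 6.7045, Silver 2.7573, Green 2.5383.
Lower quotas: Amber 6, Silver 2, Green 2 (sum 10, leaving 2 seats).
Remainders in descending order: Silver 0.7573, Amber 0.7045, Green 0.5383.
The surplus seats go to Silver, Amber.

Amber: 7, Silver: 3, Green: 2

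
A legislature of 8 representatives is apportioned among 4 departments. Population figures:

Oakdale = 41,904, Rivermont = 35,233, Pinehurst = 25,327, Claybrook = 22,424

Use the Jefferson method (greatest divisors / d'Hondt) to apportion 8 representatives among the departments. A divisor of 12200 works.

Oakdale: 3, Rivermont: 2, Pinehurst: 2, Claybrook: 1

With modified divisor 12200: modified quotas Oakdale 3.435, Rivermont 2.888, Pinehurst 2.076, Claybrook 1.838.
Rounding down: Oakdale 3, Rivermont 2, Pinehurst 2, Claybrook 1 (total 8).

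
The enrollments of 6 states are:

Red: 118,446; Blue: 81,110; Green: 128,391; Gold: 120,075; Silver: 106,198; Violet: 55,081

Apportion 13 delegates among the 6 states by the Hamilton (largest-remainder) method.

Standard divisor: 609301 ÷ 13 ≈ 46869.308.
Standard quotas: Red 2.5272, Blue 1.7306, Green 2.7393, Gold 2.5619, Silver 2.2658, Violet 1.1752.
Lower quotas: Red 2, Blue 1, Green 2, Gold 2, Silver 2, Violet 1 (sum 10, leaving 3 seats).
Remainders in descending order: Green 0.7393, Blue 0.7306, Gold 0.5619, Red 0.5272, Silver 0.2658, Violet 0.1752.
The surplus seats go to Green, Blue, Gold.

Red=2, Blue=2, Green=3, Gold=3, Silver=2, Violet=1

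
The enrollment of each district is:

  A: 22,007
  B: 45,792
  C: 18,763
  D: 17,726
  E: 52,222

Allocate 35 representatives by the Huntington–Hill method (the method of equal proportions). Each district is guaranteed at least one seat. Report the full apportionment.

A 5; B 10; C 4; D 4; E 12

With divisor 4456: modified quotas A 4.939, B 10.276, C 4.211, D 3.978, E 11.719.
Geometric-mean thresholds: A √(4·5)=4.472, B √(10·11)=10.488, C √(4·5)=4.472, D √(3·4)=3.464, E √(11·12)=11.489.
Each quota rounded against its threshold gives A 5, B 10, C 4, D 4, E 12 (total 35).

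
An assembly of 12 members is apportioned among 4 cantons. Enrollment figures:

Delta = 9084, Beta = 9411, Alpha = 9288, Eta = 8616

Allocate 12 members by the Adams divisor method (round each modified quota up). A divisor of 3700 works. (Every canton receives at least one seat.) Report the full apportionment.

Delta 3, Beta 3, Alpha 3, Eta 3

With modified divisor 3700: modified quotas Delta 2.455, Beta 2.544, Alpha 2.510, Eta 2.329.
Rounding up: Delta 3, Beta 3, Alpha 3, Eta 3 (total 12).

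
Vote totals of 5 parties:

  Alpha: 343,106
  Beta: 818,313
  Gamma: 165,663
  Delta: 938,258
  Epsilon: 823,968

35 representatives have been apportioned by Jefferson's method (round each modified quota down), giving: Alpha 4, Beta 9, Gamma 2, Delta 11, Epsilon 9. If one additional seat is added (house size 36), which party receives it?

Priority for the next seat is population ÷ (current seats + 1).
Priorities: Alpha 68621.200, Beta 81831.300, Gamma 55221.000, Delta 78188.167, Epsilon 82396.800.
Highest priority: Epsilon.

Epsilon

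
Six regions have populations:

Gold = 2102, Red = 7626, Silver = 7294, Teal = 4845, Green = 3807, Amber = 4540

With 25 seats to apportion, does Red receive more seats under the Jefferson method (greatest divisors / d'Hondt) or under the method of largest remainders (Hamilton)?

Jefferson

Jefferson: Gold 1, Red 7, Silver 6, Teal 4, Green 3, Amber 4.
Hamilton: Gold 2, Red 6, Silver 6, Teal 4, Green 3, Amber 4.
Red gets 7 under Jefferson and 6 under Hamilton.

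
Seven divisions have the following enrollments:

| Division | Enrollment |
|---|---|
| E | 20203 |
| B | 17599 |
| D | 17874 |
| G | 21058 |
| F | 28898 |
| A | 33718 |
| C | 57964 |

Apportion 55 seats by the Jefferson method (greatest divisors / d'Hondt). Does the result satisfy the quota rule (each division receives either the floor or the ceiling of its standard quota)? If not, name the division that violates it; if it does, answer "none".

Standard quotas: E 5.631, B 4.906, D 4.982, G 5.870, F 8.055, A 9.399, C 16.157.
Jefferson allocation: E 5, B 5, D 5, G 6, F 8, A 9, C 17.
Every allocation lies between the lower and upper quota.

none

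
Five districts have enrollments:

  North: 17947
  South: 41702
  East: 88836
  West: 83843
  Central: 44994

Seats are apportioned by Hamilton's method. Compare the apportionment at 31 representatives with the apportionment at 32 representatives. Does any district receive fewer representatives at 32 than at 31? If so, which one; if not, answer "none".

At 31 seats: North 2, South 5, East 10, West 9, Central 5.
At 32 seats: North 2, South 5, East 10, West 10, Central 5.
No district's allocation decreased.

none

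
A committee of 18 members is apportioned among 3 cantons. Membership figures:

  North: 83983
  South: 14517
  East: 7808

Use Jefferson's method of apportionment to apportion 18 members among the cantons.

North 15; South 2; East 1

Standard divisor 106308/18 ≈ 5906; standard quotas: North 14.220, South 2.458, East 1.322.
Rounding down gives 14, 2, 1 = 17 seats, so the divisor must be adjusted.
With modified divisor 5400: modified quotas North 15.552, South 2.688, East 1.446.
Rounding down: North 15, South 2, East 1 (total 18).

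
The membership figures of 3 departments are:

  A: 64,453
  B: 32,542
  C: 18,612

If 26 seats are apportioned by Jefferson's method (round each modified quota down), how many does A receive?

Standard divisor 115607/26 ≈ 4446.423; standard quotas: A 14.495, B 7.319, C 4.186.
Rounding down gives 14, 7, 4 = 25 seats, so the divisor must be adjusted.
With modified divisor 4200: modified quotas A 15.346, B 7.748, C 4.431.
Rounding down: A 15, B 7, C 4 (total 26).
A receives 15.

15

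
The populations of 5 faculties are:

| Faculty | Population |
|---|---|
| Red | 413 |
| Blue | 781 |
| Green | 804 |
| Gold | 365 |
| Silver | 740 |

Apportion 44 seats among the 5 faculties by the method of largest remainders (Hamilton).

The standard divisor is 3103/44 ≈ 70.523.
Standard quotas: Red 5.856, Blue 11.074, Green 11.401, Gold 5.176, Silver 10.493.
Lower quotas: Red 5, Blue 11, Green 11, Gold 5, Silver 10 (sum 42, leaving 2 seats).
Remainders in descending order: Red 0.856, Silver 0.493, Green 0.401, Gold 0.176, Blue 0.074.
Largest remainders: Red, Silver receive the extra seats.

Red: 6, Blue: 11, Green: 11, Gold: 5, Silver: 11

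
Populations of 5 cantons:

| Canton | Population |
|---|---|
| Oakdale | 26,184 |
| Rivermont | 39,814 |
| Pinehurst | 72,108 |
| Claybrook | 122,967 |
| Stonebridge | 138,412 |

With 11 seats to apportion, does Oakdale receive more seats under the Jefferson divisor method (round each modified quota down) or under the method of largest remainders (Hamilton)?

Jefferson: Oakdale 0, Rivermont 1, Pinehurst 2, Claybrook 4, Stonebridge 4.
Hamilton: Oakdale 1, Rivermont 1, Pinehurst 2, Claybrook 3, Stonebridge 4.
Oakdale gets 0 under Jefferson and 1 under Hamilton.

Hamilton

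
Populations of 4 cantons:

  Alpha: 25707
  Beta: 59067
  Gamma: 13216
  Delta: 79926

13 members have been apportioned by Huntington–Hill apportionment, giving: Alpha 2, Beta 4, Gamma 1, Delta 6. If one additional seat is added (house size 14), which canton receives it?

Priority for the next seat is population ÷ (√(s·(s+1))).
Priorities: Alpha 10494.839, Beta 13207.783, Gamma 9345.123, Delta 12332.850.
Highest priority: Beta.

Beta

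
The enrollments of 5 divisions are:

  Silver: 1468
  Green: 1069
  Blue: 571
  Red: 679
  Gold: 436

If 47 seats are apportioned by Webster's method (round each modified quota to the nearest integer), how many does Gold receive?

Standard divisor 4223/47 ≈ 89.851; standard quotas: Silver 16.338, Green 11.897, Blue 6.355, Red 7.557, Gold 4.852.
Rounding to the nearest integer gives Silver 16, Green 12, Blue 6, Red 8, Gold 5 — total 47, matching the house size, so no adjustment is needed.
Gold receives 5.

5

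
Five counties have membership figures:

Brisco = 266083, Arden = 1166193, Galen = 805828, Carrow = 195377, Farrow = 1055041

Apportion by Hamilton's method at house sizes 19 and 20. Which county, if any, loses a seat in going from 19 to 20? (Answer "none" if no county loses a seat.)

At 19 seats: Brisco 2, Arden 6, Galen 4, Carrow 1, Farrow 6.
At 20 seats: Brisco 1, Arden 7, Galen 5, Carrow 1, Farrow 6.
Brisco drops from 2 to 1.

Brisco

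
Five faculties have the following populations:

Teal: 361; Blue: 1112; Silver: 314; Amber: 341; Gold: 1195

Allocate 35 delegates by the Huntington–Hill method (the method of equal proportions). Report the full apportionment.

With divisor 96: modified quotas Teal 3.760, Blue 11.583, Silver 3.271, Amber 3.552, Gold 12.448.
Geometric-mean thresholds: Teal √(3·4)=3.464, Blue √(11·12)=11.489, Silver √(3·4)=3.464, Amber √(3·4)=3.464, Gold √(12·13)=12.490.
Each quota rounded against its threshold gives Teal 4, Blue 12, Silver 3, Amber 4, Gold 12 (total 35).

Teal 4, Blue 12, Silver 3, Amber 4, Gold 12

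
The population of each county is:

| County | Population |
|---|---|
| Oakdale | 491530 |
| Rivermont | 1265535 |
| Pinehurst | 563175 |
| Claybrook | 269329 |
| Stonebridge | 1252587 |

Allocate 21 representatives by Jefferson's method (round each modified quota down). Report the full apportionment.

Oakdale 3, Rivermont 7, Pinehurst 3, Claybrook 1, Stonebridge 7

Standard divisor 3842156/21 ≈ 182959.81; standard quotas: Oakdale 2.687, Rivermont 6.917, Pinehurst 3.078, Claybrook 1.472, Stonebridge 6.846.
Rounding down gives 2, 6, 3, 1, 6 = 18 seats, so the divisor must be adjusted.
With modified divisor 161000: modified quotas Oakdale 3.053, Rivermont 7.860, Pinehurst 3.498, Claybrook 1.673, Stonebridge 7.780.
Rounding down: Oakdale 3, Rivermont 7, Pinehurst 3, Claybrook 1, Stonebridge 7 (total 21).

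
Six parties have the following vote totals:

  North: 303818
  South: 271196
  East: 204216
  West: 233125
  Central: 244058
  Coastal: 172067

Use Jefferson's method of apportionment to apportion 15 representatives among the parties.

North: 3; South: 3; East: 2; West: 2; Central: 3; Coastal: 2

Standard divisor 1428480/15 ≈ 95232; standard quotas: North 3.190, South 2.848, East 2.144, West 2.448, Central 2.563, Coastal 1.807.
Rounding down gives 3, 2, 2, 2, 2, 1 = 12 seats, so the divisor must be adjusted.
With modified divisor 79500: modified quotas North 3.822, South 3.411, East 2.569, West 2.932, Central 3.070, Coastal 2.164.
Rounding down: North 3, South 3, East 2, West 2, Central 3, Coastal 2 (total 15).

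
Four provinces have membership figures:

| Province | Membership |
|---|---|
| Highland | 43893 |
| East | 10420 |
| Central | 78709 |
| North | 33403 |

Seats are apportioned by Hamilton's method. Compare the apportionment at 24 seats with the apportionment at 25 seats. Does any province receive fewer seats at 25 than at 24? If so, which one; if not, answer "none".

East

At 24 seats: Highland 6, East 2, Central 11, North 5.
At 25 seats: Highland 7, East 1, Central 12, North 5.
East drops from 2 to 1.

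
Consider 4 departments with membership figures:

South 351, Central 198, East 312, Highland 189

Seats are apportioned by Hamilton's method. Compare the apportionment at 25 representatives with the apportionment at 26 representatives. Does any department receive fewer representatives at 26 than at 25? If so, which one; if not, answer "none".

Highland

At 25 seats: South 8, Central 5, East 7, Highland 5.
At 26 seats: South 9, Central 5, East 8, Highland 4.
Highland drops from 5 to 4.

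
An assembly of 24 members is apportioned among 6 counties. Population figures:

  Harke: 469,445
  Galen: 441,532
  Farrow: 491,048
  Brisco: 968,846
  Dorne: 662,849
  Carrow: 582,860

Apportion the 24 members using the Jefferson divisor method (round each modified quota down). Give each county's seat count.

Harke: 3; Galen: 3; Farrow: 3; Brisco: 7; Dorne: 4; Carrow: 4

Standard divisor 3616580/24 ≈ 150690.833; standard quotas: Harke 3.115, Galen 2.930, Farrow 3.259, Brisco 6.429, Dorne 4.399, Carrow 3.868.
Rounding down gives 3, 2, 3, 6, 4, 3 = 21 seats, so the divisor must be adjusted.
With modified divisor 135500: modified quotas Harke 3.465, Galen 3.259, Farrow 3.624, Brisco 7.150, Dorne 4.892, Carrow 4.302.
Rounding down: Harke 3, Galen 3, Farrow 3, Brisco 7, Dorne 4, Carrow 4 (total 24).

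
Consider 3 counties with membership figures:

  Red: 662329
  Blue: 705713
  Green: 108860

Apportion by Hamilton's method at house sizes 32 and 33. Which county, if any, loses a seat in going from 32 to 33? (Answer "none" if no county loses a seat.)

Green

At 32 seats: Red 14, Blue 15, Green 3.
At 33 seats: Red 15, Blue 16, Green 2.
Green drops from 3 to 2.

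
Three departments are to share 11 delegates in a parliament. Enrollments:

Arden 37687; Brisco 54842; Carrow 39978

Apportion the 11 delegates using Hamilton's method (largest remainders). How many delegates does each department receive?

Total 132507; standard divisor 132507/11 ≈ 12046.091.
Standard quotas: Arden 3.1286, Brisco 4.5527, Carrow 3.3188.
Lower quotas: Arden 3, Brisco 4, Carrow 3 (sum 10, leaving 1 seat).
Remainders in descending order: Brisco 0.5527, Carrow 0.3188, Arden 0.1286.
Largest remainder: Brisco receives the extra seat.

Arden 3, Brisco 5, Carrow 3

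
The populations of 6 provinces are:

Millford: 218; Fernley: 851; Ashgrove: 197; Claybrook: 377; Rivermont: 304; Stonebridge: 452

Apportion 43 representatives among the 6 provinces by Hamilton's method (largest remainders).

Millford 4, Fernley 15, Ashgrove 4, Claybrook 7, Rivermont 5, Stonebridge 8

Standard divisor: 2399 ÷ 43 ≈ 55.791.
Standard quotas: Millford 3.907, Fernley 15.253, Ashgrove 3.531, Claybrook 6.757, Rivermont 5.449, Stonebridge 8.102.
Lower quotas: Millford 3, Fernley 15, Ashgrove 3, Claybrook 6, Rivermont 5, Stonebridge 8 (sum 40, leaving 3 seats).
Remainders in descending order: Millford 0.907, Claybrook 0.757, Ashgrove 0.531, Rivermont 0.449, Fernley 0.253, Stonebridge 0.102.
Largest remainders: Millford, Claybrook, Ashgrove receive the extra seats.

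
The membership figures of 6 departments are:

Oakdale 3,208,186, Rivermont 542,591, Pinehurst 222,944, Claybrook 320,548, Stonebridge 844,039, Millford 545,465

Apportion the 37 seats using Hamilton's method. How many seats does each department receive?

Oakdale: 21; Rivermont: 4; Pinehurst: 1; Claybrook: 2; Stonebridge: 5; Millford: 4

Standard divisor: 5683773 ÷ 37 ≈ 153615.486.
Standard quotas: Oakdale 20.8845, Rivermont 3.5321, Pinehurst 1.4513, Claybrook 2.0867, Stonebridge 5.4945, Millford 3.5508.
Lower quotas: Oakdale 20, Rivermont 3, Pinehurst 1, Claybrook 2, Stonebridge 5, Millford 3 (sum 34, leaving 3 seats).
Remainders in descending order: Oakdale 0.8845, Millford 0.5508, Rivermont 0.5321, Stonebridge 0.4945, Pinehurst 0.4513, Claybrook 0.0867.
The surplus seats go to Oakdale, Millford, Rivermont.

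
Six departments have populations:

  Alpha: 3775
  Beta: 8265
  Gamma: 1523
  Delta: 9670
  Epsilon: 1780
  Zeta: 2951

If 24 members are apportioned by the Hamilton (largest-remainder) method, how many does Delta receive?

The standard divisor is 27964/24 ≈ 1165.167.
Standard quotas: Alpha 3.2399, Beta 7.0934, Gamma 1.3071, Delta 8.2992, Epsilon 1.5277, Zeta 2.5327.
Lower quotas: Alpha 3, Beta 7, Gamma 1, Delta 8, Epsilon 1, Zeta 2 (sum 22, leaving 2 seats).
Remainders in descending order: Zeta 0.5327, Epsilon 0.5277, Gamma 0.3071, Delta 0.2992, Alpha 0.2399, Beta 0.0934.
The surplus seats go to Zeta, Epsilon.
Delta receives 8.

8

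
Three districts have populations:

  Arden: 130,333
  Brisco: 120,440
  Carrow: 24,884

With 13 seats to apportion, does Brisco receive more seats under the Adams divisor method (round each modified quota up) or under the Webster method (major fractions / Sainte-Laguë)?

Webster

Adams: Arden 6, Brisco 5, Carrow 2.
Webster: Arden 6, Brisco 6, Carrow 1.
Brisco gets 5 under Adams and 6 under Webster.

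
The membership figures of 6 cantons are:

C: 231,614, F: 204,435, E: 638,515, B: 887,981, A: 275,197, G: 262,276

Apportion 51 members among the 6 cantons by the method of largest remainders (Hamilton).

C=5, F=4, E=13, B=18, A=6, G=5

Total 2500018; standard divisor 2500018/51 ≈ 49019.961.
Standard quotas: C 4.7249, F 4.1704, E 13.0256, B 18.1147, A 5.6140, G 5.3504.
Lower quotas: C 4, F 4, E 13, B 18, A 5, G 5 (sum 49, leaving 2 seats).
Remainders in descending order: C 0.7249, A 0.6140, G 0.3504, F 0.1704, B 0.1147, E 0.0256.
Largest remainders: C, A receive the extra seats.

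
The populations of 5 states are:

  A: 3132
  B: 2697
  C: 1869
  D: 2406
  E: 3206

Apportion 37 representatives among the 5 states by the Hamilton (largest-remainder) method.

Standard divisor: 13310 ÷ 37 ≈ 359.73.
Standard quotas: A 8.707, B 7.497, C 5.196, D 6.688, E 8.912.
Lower quotas: A 8, B 7, C 5, D 6, E 8 (sum 34, leaving 3 seats).
Remainders in descending order: E 0.912, A 0.707, D 0.688, B 0.497, C 0.196.
Largest remainders: E, A, D receive the extra seats.

A 9; B 7; C 5; D 7; E 9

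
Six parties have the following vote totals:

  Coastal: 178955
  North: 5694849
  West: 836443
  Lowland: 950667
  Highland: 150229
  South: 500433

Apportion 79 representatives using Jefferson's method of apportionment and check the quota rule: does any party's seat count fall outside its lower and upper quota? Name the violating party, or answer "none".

North

Standard quotas: Coastal 1.701, North 54.128, West 7.950, Lowland 9.036, Highland 1.428, South 4.757.
Jefferson allocation: Coastal 1, North 56, West 8, Lowland 9, Highland 1, South 4.
North has quota 54.128 (lower 54, upper 55) but receives 56 — outside the quota interval.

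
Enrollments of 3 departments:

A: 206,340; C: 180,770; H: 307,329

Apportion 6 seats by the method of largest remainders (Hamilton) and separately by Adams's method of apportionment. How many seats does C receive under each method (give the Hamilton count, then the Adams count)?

1 and 2

Hamilton: A 2, C 1, H 3.
Adams: A 2, C 2, H 2.
C gets 1 under Hamilton and 2 under Adams.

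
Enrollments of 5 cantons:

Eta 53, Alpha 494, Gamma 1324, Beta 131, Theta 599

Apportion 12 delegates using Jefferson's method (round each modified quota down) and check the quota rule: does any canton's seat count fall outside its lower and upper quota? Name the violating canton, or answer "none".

none

Standard quotas: Eta 0.245, Alpha 2.279, Gamma 6.108, Beta 0.604, Theta 2.764.
Jefferson allocation: Eta 0, Alpha 2, Gamma 7, Beta 0, Theta 3.
Every allocation lies between the lower and upper quota.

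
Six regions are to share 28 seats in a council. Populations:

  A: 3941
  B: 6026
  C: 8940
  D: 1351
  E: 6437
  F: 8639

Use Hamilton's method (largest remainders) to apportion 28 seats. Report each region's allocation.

A 3, B 5, C 7, D 1, E 5, F 7

Standard divisor: 35334 ÷ 28 ≈ 1261.929.
Standard quotas: A 3.1230, B 4.7752, C 7.0844, D 1.0706, E 5.1009, F 6.8459.
Lower quotas: A 3, B 4, C 7, D 1, E 5, F 6 (sum 26, leaving 2 seats).
Remainders in descending order: F 0.8459, B 0.7752, A 0.1230, E 0.1009, C 0.0844, D 0.0706.
Largest remainders: F, B receive the extra seats.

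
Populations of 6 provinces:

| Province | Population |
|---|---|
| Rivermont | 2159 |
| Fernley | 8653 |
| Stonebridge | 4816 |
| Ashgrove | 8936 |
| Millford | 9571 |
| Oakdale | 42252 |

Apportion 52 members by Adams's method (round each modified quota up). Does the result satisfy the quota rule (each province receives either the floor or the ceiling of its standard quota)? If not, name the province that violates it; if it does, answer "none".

Standard quotas: Rivermont 1.470, Fernley 5.890, Stonebridge 3.278, Ashgrove 6.083, Millford 6.515, Oakdale 28.763.
Adams allocation: Rivermont 2, Fernley 6, Stonebridge 4, Ashgrove 6, Millford 7, Oakdale 27.
Oakdale has quota 28.763 (lower 28, upper 29) but receives 27 — outside the quota interval.

Oakdale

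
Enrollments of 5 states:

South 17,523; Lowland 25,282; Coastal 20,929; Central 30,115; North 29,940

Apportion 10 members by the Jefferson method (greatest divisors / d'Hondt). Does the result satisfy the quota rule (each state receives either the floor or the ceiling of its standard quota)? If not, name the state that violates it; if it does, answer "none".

Standard quotas: South 1.416, Lowland 2.042, Coastal 1.691, Central 2.433, North 2.419.
Jefferson allocation: South 1, Lowland 2, Coastal 2, Central 3, North 2.
Every allocation lies between the lower and upper quota.

none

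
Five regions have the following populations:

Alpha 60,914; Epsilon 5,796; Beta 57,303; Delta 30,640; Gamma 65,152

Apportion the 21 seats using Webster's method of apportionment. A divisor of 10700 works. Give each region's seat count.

Alpha 6, Epsilon 1, Beta 5, Delta 3, Gamma 6

With modified divisor 10700: modified quotas Alpha 5.693, Epsilon 0.542, Beta 5.355, Delta 2.864, Gamma 6.089.
Rounding to the nearest integer: Alpha 6, Epsilon 1, Beta 5, Delta 3, Gamma 6 (total 21).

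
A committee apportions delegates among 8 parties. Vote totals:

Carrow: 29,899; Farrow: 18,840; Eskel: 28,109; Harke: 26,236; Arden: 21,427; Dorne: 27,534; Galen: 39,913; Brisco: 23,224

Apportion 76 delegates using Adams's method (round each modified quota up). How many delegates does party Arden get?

8

Standard divisor 215182/76 ≈ 2831.342; standard quotas: Carrow 10.560, Farrow 6.654, Eskel 9.928, Harke 9.266, Arden 7.568, Dorne 9.725, Galen 14.097, Brisco 8.202.
Rounding up gives 11, 7, 10, 10, 8, 10, 15, 9 = 80 seats, so the divisor must be adjusted.
With modified divisor 3000: modified quotas Carrow 9.966, Farrow 6.280, Eskel 9.370, Harke 8.745, Arden 7.142, Dorne 9.178, Galen 13.304, Brisco 7.741.
Rounding up: Carrow 10, Farrow 7, Eskel 10, Harke 9, Arden 8, Dorne 10, Galen 14, Brisco 8 (total 76).
Arden receives 8.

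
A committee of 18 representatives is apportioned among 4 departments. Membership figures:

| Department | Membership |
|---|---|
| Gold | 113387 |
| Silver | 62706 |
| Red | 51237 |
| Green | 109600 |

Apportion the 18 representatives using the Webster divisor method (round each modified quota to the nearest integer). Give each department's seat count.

Standard divisor 336930/18 ≈ 18718.333; standard quotas: Gold 6.058, Silver 3.350, Red 2.737, Green 5.855.
Rounding to the nearest integer gives Gold 6, Silver 3, Red 3, Green 6 — total 18, matching the house size, so no adjustment is needed.

Gold 6, Silver 3, Red 3, Green 6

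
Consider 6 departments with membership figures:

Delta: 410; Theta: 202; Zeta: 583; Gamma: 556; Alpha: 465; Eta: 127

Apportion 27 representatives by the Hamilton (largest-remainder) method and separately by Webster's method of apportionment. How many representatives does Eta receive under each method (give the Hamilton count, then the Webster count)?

2 and 1

Hamilton: Delta 5, Theta 2, Zeta 7, Gamma 6, Alpha 5, Eta 2.
Webster: Delta 5, Theta 2, Zeta 7, Gamma 7, Alpha 5, Eta 1.
Eta gets 2 under Hamilton and 1 under Webster.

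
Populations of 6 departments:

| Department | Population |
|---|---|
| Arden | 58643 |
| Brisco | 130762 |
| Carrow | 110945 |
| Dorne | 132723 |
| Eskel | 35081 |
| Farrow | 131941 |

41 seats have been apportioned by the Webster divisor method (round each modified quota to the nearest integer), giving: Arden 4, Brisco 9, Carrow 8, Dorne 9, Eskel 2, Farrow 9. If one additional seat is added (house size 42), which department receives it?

Eskel

Priority for the next seat is population ÷ (current seats + 0.5).
Priorities: Arden 13031.778, Brisco 13764.421, Carrow 13052.353, Dorne 13970.842, Eskel 14032.400, Farrow 13888.526.
Highest priority: Eskel.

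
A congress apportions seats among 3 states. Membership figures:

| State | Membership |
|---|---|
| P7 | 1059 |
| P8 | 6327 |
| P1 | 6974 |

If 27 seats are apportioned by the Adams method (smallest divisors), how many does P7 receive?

2

Standard divisor 14360/27 ≈ 531.852; standard quotas: P7 1.991, P8 11.896, P1 13.113.
Rounding up gives 2, 12, 14 = 28 seats, so the divisor must be adjusted.
With modified divisor 560: modified quotas P7 1.891, P8 11.298, P1 12.454.
Rounding up: P7 2, P8 12, P1 13 (total 27).
P7 receives 2.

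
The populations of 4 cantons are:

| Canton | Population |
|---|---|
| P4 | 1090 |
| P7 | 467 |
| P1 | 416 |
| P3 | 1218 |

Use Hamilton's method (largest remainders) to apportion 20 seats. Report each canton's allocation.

Standard divisor: 3191 ÷ 20 ≈ 159.55.
Standard quotas: P4 6.832, P7 2.927, P1 2.607, P3 7.634.
Lower quotas: P4 6, P7 2, P1 2, P3 7 (sum 17, leaving 3 seats).
Remainders in descending order: P7 0.927, P4 0.832, P3 0.634, P1 0.607.
Largest remainders: P7, P4, P3 receive the extra seats.

P4=7, P7=3, P1=2, P3=8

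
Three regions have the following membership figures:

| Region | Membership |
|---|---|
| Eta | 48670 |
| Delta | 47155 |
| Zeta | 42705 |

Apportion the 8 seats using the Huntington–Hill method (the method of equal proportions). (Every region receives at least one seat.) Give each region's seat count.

With divisor 18343: modified quotas Eta 2.653, Delta 2.571, Zeta 2.328.
Geometric-mean thresholds: Eta √(2·3)=2.449, Delta √(2·3)=2.449, Zeta √(2·3)=2.449.
Each quota rounded against its threshold gives Eta 3, Delta 3, Zeta 2 (total 8).

Eta=3, Delta=3, Zeta=2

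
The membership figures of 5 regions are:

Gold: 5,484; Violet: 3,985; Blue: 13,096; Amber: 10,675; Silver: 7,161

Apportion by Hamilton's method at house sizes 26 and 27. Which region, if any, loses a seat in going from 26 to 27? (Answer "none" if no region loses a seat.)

At 26 seats: Gold 3, Violet 3, Blue 8, Amber 7, Silver 5.
At 27 seats: Gold 4, Violet 2, Blue 9, Amber 7, Silver 5.
Violet drops from 3 to 2.

Violet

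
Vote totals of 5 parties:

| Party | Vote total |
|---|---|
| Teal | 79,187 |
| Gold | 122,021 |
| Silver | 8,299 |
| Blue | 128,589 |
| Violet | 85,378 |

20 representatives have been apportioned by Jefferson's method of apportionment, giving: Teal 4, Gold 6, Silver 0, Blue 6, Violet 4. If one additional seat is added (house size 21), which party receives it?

Priority for the next seat is population ÷ (current seats + 1).
Priorities: Teal 15837.400, Gold 17431.571, Silver 8299.000, Blue 18369.857, Violet 17075.600.
Highest priority: Blue.

Blue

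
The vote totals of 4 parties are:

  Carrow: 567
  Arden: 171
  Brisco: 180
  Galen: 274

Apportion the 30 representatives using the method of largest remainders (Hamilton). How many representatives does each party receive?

Carrow=14, Arden=4, Brisco=5, Galen=7

Total 1192; standard divisor 1192/30 ≈ 39.733.
Standard quotas: Carrow 14.270, Arden 4.304, Brisco 4.530, Galen 6.896.
Lower quotas: Carrow 14, Arden 4, Brisco 4, Galen 6 (sum 28, leaving 2 seats).
Remainders in descending order: Galen 0.896, Brisco 0.530, Arden 0.304, Carrow 0.270.
The surplus seats go to Galen, Brisco.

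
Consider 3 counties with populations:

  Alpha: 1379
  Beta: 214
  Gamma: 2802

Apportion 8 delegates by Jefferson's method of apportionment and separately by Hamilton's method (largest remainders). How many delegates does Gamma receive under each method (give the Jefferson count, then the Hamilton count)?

Jefferson: Alpha 2, Beta 0, Gamma 6.
Hamilton: Alpha 3, Beta 0, Gamma 5.
Gamma gets 6 under Jefferson and 5 under Hamilton.

6 and 5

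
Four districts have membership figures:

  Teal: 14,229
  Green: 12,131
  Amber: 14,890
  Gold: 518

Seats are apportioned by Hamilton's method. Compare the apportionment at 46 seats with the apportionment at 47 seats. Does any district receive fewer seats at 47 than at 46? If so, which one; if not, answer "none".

Gold

At 46 seats: Teal 16, Green 13, Amber 16, Gold 1.
At 47 seats: Teal 16, Green 14, Amber 17, Gold 0.
Gold drops from 1 to 0.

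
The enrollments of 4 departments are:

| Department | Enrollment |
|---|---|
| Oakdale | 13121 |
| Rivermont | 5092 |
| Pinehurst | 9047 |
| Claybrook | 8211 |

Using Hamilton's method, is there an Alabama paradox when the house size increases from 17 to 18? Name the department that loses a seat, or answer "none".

At 17 seats: Oakdale 6, Rivermont 3, Pinehurst 4, Claybrook 4.
At 18 seats: Oakdale 7, Rivermont 2, Pinehurst 5, Claybrook 4.
Rivermont drops from 3 to 2.

Rivermont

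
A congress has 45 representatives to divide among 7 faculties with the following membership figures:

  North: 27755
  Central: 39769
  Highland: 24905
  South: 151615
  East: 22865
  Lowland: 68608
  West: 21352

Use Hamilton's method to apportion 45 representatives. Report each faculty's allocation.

North 3, Central 5, Highland 3, South 19, East 3, Lowland 9, West 3

Standard divisor: 356869 ÷ 45 ≈ 7930.422.
Standard quotas: North 3.4998, Central 5.0147, Highland 3.1404, South 19.1181, East 2.8832, Lowland 8.6512, West 2.6924.
Lower quotas: North 3, Central 5, Highland 3, South 19, East 2, Lowland 8, West 2 (sum 42, leaving 3 seats).
Remainders in descending order: East 0.8832, West 0.6924, Lowland 0.6512, North 0.4998, Highland 0.1404, South 0.1181, Central 0.0147.
Largest remainders: East, West, Lowland receive the extra seats.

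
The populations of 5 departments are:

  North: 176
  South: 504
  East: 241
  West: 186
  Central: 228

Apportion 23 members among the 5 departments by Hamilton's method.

Total 1335; standard divisor 1335/23 ≈ 58.043.
Standard quotas: North 3.032, South 8.683, East 4.152, West 3.204, Central 3.928.
Lower quotas: North 3, South 8, East 4, West 3, Central 3 (sum 21, leaving 2 seats).
Remainders in descending order: Central 0.928, South 0.683, West 0.204, East 0.152, North 0.032.
Largest remainders: Central, South receive the extra seats.

North 3, South 9, East 4, West 3, Central 4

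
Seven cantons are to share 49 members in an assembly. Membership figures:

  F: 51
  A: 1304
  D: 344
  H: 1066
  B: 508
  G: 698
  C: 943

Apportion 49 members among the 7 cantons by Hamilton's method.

The standard divisor is 4914/49 ≈ 100.286.
Standard quotas: F 0.509, A 13.003, D 3.430, H 10.630, B 5.066, G 6.960, C 9.403.
Lower quotas: F 0, A 13, D 3, H 10, B 5, G 6, C 9 (sum 46, leaving 3 seats).
Remainders in descending order: G 0.960, H 0.630, F 0.509, D 0.430, C 0.403, B 0.066, A 0.003.
The surplus seats go to G, H, F.

F=1, A=13, D=3, H=11, B=5, G=7, C=9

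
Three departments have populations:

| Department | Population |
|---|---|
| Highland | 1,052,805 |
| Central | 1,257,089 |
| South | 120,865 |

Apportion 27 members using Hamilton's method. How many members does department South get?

1

Total 2430759; standard divisor 2430759/27 ≈ 90028.111.
Standard quotas: Highland 11.6942, Central 13.9633, South 1.3425.
Lower quotas: Highland 11, Central 13, South 1 (sum 25, leaving 2 seats).
Remainders in descending order: Central 0.9633, Highland 0.6942, South 0.3425.
The surplus seats go to Central, Highland.
South receives 1.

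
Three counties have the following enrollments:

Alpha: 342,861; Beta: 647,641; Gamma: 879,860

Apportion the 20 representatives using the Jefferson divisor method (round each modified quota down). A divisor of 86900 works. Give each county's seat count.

Alpha: 3; Beta: 7; Gamma: 10

With modified divisor 86900: modified quotas Alpha 3.945, Beta 7.453, Gamma 10.125.
Rounding down: Alpha 3, Beta 7, Gamma 10 (total 20).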